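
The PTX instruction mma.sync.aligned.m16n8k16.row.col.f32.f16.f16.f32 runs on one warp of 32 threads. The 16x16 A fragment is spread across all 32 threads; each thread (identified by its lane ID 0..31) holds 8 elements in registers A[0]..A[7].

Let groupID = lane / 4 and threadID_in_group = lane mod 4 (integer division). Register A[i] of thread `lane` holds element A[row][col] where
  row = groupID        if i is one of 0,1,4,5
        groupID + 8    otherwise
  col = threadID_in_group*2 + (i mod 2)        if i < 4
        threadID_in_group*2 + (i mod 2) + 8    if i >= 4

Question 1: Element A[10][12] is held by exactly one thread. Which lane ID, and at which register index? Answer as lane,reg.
r=10→G=2,rhi=1  c=12→chi=1,T=2,p=0
L=2*4+2=10  i=1*4+1*2+0=6

10,6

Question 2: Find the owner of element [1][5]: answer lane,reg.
r=1→G=1,rhi=0  c=5→chi=0,T=2,p=1
L=1*4+2=6  i=0*4+0*2+1=1

6,1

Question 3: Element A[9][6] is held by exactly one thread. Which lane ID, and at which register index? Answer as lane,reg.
7,2

r=9→G=1,rhi=1  c=6→chi=0,T=3,p=0
L=1*4+3=7  i=0*4+1*2+0=2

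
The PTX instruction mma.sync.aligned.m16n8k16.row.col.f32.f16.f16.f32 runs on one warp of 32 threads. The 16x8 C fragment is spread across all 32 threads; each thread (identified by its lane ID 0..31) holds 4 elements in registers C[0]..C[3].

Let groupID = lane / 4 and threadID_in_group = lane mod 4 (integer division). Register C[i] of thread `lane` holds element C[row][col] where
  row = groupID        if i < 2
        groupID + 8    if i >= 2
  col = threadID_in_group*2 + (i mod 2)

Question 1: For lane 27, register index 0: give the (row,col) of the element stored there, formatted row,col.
lane 27: grp=6 (27/4), tig=3 (27%4)
i=0: r=6+0=6, c=3*2+0=6

6,6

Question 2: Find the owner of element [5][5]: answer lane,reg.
r=5⇒gr=5,Rb=0  c=5⇒th=2,odd=1
L=5*4+2=22  i=0*2+1=1

22,1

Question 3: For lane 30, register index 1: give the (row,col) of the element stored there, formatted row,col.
lane 30→30/4=7, 30 mod 4=2
i=1  r:7+0→7  c:2·2+1→5

7,5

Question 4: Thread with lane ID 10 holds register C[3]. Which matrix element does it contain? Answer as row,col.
10,5

lane 10: gr=2 (10/4), th=2 (10%4)
i=3: r=2+8=10, c=2*2+1=5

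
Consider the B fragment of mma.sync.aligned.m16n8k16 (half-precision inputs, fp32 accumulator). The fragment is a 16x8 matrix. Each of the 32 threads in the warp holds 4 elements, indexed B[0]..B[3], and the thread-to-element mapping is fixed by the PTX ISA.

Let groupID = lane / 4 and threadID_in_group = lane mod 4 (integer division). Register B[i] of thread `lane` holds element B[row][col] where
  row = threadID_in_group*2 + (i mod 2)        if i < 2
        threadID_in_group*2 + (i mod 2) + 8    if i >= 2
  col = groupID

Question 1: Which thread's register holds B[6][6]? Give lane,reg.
27,0

c:6=>grp=6  r:6=>rB=0,tig=3,lo=0
L=6*4+3=27  i=0*2+0=0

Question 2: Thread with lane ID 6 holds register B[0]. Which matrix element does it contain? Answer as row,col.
6: grp=1,tig=2
[0] (2*2+0+0,1) = (4,1)

4,1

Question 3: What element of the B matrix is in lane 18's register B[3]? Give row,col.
13,4

L=18⇒gr=18>>2=4, th=18&3=2
[3]⇒row 2·2+1+8=13  col gr=4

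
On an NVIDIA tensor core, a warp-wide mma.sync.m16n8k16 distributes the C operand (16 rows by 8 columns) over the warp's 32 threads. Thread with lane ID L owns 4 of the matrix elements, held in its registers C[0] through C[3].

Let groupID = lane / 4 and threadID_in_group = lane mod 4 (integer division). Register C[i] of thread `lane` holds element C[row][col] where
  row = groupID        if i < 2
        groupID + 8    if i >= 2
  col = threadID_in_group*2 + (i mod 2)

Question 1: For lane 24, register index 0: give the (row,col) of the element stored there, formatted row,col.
24: gr=6,th=0
[0] (6+0,0*2+0) = (6,0)

6,0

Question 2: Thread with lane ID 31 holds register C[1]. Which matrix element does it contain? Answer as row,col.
lane 31: g=7 (31/4), t=3 (31%4)
i=1: r=7+0=7, c=3*2+1=7

7,7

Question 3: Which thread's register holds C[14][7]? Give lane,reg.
27,3

r=14→G=6,rhi=1  c=7→T=3,p=1
L=6*4+3=27  i=1*2+1=3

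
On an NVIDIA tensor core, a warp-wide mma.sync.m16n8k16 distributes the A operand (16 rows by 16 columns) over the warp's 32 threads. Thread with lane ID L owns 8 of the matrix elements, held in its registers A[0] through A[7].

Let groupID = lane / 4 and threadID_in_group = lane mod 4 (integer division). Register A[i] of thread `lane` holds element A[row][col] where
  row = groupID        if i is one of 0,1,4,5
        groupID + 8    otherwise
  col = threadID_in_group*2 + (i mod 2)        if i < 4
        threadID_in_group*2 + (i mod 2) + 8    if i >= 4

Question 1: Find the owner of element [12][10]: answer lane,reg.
17,6

r=12→G=4,rhi=1  c=10→chi=1,T=1,p=0
L=4*4+1=17  i=1*4+1*2+0=6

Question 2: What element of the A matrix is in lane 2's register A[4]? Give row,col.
lane 2→2/4=0, 2 mod 4=2
i=4  r:0+0→0  c:2·2+0+8→12

0,12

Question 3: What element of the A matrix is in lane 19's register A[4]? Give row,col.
4,14

lane 19⇒19/4=4, 19 mod 4=3
i=4  r:4+0⇒4  c:2·3+0+8⇒14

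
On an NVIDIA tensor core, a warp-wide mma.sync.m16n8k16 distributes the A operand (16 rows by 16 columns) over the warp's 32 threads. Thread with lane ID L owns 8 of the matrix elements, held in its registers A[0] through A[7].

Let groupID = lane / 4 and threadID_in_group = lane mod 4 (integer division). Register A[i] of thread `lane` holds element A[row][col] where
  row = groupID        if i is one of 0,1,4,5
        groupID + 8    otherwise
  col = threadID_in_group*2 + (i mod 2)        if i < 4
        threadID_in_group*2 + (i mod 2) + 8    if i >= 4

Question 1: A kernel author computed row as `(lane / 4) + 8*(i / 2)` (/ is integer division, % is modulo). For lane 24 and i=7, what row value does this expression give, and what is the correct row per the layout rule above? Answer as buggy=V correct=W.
buggy=30 correct=14

`(lane / 4) + 8*(i / 2)`[24,7]->30
L=24->g=24>>2=6, t=24&3=0
[7]->row 6+8=14  col 0·2+1+8=9
row: 30 vs 14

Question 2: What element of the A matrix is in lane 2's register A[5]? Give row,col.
0,13

2: g=0,t=2
[5] (0+0,2*2+1+8) = (0,13)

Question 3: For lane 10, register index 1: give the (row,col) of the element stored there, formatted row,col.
2,5

10: g=2,t=2
[1] (2+0,2*2+1+0) = (2,5)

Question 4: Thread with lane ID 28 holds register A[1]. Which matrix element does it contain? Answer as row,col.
7,1

L=28=>grp=28>>2=7, tig=28&3=0
[1]=>row 7+0=7  col 0·2+1+0=1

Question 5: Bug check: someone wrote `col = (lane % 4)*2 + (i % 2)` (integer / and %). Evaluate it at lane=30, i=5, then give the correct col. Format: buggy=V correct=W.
buggy=5 correct=13

`(lane % 4)*2 + (i % 2)`[30,5]->5
30: gid=7,tid=2
[5] (7+0,2*2+1+8) = (7,13)
col: 5 vs 13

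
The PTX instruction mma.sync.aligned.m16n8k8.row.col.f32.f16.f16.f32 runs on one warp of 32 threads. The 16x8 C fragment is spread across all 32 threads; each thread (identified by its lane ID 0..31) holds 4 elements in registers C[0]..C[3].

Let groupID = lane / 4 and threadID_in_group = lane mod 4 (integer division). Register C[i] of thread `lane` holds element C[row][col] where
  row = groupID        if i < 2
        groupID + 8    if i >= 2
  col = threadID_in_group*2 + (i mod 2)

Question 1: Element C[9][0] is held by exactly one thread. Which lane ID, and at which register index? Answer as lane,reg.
4,2

r: 9->gid=1,r8=1  c: 0->tid=0,i&1=0
L=1*4+0=4  i=1*2+0=2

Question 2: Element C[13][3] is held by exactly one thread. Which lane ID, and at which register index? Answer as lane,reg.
21,3

r=13→G=5,rhi=1  c=3→T=1,p=1
L=5*4+1=21  i=1*2+1=3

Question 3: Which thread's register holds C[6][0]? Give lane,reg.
24,0

r: 6->gid=6,r8=0  c: 0->tid=0,i&1=0
L=6*4+0=24  i=0*2+0=0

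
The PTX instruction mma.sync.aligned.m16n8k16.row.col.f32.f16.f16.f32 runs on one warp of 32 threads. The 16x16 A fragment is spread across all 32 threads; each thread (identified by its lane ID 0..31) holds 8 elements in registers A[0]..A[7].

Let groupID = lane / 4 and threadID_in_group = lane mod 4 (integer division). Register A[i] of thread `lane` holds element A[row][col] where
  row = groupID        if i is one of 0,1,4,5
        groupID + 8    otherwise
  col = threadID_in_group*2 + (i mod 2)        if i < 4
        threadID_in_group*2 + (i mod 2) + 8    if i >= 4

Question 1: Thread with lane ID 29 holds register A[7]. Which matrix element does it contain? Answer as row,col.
29: gr=7,th=1
[7] (7+8,1*2+1+8) = (15,11)

15,11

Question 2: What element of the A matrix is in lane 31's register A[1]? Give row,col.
31: G=7,T=3
[1] (7+0,3*2+1+0) = (7,7)

7,7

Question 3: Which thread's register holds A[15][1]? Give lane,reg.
28,3

r=15→G=7,rhi=1  c=1→chi=0,T=0,p=1
L=7*4+0=28  i=0*4+1*2+1=3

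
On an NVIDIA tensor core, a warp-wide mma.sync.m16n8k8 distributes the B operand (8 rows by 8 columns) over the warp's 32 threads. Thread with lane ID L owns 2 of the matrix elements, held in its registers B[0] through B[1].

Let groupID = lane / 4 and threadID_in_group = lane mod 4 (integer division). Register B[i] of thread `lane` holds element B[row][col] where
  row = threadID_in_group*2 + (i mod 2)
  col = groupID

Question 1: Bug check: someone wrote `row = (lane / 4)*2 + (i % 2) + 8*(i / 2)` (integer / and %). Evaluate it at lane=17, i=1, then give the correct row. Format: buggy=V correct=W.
buggy=9 correct=3

`(lane / 4)*2 + (i % 2) + 8*(i / 2)`[17,1]⇒9
lane 17⇒17/4=4, 17 mod 4=1
i=1  r:2·1+1⇒3  c:4
row: 9 vs 3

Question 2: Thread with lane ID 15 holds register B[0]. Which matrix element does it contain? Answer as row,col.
6,3

lane 15=>15/4=3, 15 mod 4=3
i=0  r:2·3+0=>6  c:3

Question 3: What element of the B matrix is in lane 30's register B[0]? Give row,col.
4,7

30: gr=7,th=2
[0] (2*2+0,7) = (4,7)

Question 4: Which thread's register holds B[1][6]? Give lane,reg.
24,1

c:6=>grp=6  r:1=>tig=0,lo=1
L=6*4+0=24  i=1=1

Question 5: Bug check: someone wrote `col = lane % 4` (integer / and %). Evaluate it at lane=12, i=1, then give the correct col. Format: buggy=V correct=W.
`lane % 4`[12,1]->0
lane 12->12/4=3, 12 mod 4=0
i=1  r:2·0+1->1  c:3
col: 0 vs 3

buggy=0 correct=3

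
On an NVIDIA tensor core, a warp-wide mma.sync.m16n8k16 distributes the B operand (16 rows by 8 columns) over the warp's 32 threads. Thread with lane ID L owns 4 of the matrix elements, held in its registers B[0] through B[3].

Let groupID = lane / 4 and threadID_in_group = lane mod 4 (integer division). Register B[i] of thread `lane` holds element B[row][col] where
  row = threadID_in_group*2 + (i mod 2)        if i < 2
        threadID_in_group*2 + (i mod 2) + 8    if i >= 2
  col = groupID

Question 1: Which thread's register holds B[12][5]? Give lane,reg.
22,2

c=5⇒gr=5  r=12⇒Rb=1,th=2,odd=0
L=5*4+2=22  i=1*2+0=2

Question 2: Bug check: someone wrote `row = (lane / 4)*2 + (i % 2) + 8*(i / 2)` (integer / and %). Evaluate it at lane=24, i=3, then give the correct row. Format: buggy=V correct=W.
`(lane / 4)*2 + (i % 2) + 8*(i / 2)`[24,3]⇒21
lane 24: gr=6 (24/4), th=0 (24%4)
i=3: r=0*2+1+8=9, c=gr=6
row: 21 vs 9

buggy=21 correct=9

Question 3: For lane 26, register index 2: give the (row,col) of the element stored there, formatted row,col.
lane 26: g=6 (26/4), t=2 (26%4)
i=2: r=2*2+0+8=12, c=g=6

12,6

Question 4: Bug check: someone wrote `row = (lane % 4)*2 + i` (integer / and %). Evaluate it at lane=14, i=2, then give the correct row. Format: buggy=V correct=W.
buggy=6 correct=12

`(lane % 4)*2 + i`[14,2]->6
lane 14->14/4=3, 14 mod 4=2
i=2  r:2·2+0+8->12  c:3
row: 6 vs 12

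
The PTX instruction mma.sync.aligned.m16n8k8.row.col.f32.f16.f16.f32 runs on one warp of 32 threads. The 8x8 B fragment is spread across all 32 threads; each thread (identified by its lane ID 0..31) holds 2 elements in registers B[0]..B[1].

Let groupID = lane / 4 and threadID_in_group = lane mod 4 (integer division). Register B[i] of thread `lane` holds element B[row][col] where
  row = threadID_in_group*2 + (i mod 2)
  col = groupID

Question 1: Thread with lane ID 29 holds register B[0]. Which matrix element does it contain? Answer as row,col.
L=29->g=29>>2=7, t=29&3=1
[0]->row 1·2+0=2  col g=7

2,7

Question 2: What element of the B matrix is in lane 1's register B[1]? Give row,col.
3,0

L=1=>grp=1>>2=0, tig=1&3=1
[1]=>row 1·2+1=3  col grp=0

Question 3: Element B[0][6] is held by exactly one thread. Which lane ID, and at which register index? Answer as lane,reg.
c=6→G=6  r=0→T=0,p=0
L=6*4+0=24  i=0=0

24,0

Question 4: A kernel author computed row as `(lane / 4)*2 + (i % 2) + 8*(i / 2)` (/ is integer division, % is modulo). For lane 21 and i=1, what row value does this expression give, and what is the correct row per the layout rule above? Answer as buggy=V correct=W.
buggy=11 correct=3

`(lane / 4)*2 + (i % 2) + 8*(i / 2)`[21,1]->11
lane 21: g=5 (21/4), t=1 (21%4)
i=1: r=1*2+1=3, c=g=5
row: 11 vs 3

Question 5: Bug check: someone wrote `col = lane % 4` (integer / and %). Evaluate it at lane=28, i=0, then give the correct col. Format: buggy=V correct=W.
buggy=0 correct=7

`lane % 4`[28,0]=>0
28: grp=7,tig=0
[0] (0*2+0,7) = (0,7)
col: 0 vs 7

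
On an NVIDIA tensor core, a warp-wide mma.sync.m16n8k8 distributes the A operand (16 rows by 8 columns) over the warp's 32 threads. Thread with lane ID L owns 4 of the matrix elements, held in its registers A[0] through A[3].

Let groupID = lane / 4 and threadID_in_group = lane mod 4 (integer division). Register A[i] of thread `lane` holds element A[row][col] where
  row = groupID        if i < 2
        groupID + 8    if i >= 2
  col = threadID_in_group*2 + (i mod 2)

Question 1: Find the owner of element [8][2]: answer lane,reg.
1,2

r=8->g=0,rb=1  c=2->t=1,b0=0
L=0*4+1=1  i=1*2+0=2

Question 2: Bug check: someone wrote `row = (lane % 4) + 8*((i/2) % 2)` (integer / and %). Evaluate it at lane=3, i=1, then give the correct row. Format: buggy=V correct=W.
buggy=3 correct=0

`(lane % 4) + 8*((i/2) % 2)`[3,1]=>3
lane 3=>3/4=0, 3 mod 4=3
i=1  r:0+0=>0  c:2·3+1=>7
row: 3 vs 0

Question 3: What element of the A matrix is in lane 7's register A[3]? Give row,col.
7: gr=1,th=3
[3] (1+8,3*2+1) = (9,7)

9,7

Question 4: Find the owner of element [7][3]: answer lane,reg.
r=7->g=7,rb=0  c=3->t=1,b0=1
L=7*4+1=29  i=0*2+1=1

29,1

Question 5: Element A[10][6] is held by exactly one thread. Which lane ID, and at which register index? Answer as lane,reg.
11,2

r: 10->gid=2,r8=1  c: 6->tid=3,i&1=0
L=2*4+3=11  i=1*2+0=2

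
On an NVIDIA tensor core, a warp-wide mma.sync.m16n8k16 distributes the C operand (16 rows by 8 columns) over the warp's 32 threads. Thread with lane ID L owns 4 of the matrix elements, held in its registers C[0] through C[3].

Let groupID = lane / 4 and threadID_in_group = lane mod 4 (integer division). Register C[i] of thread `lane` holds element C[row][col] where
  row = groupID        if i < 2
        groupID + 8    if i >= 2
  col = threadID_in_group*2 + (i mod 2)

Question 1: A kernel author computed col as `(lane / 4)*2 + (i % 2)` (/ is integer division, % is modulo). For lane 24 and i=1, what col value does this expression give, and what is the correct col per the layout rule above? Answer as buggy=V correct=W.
`(lane / 4)*2 + (i % 2)`[24,1]->13
24: gid=6,tid=0
[1] (6+0,0*2+1) = (6,1)
col: 13 vs 1

buggy=13 correct=1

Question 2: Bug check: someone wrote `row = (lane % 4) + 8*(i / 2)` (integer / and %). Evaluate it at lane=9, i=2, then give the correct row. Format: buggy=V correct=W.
buggy=9 correct=10

`(lane % 4) + 8*(i / 2)`[9,2]->9
9: g=2,t=1
[2] (2+8,1*2+0) = (10,2)
row: 9 vs 10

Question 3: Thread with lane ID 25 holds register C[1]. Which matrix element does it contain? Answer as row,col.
lane 25: G=6 (25/4), T=1 (25%4)
i=1: r=6+0=6, c=1*2+1=3

6,3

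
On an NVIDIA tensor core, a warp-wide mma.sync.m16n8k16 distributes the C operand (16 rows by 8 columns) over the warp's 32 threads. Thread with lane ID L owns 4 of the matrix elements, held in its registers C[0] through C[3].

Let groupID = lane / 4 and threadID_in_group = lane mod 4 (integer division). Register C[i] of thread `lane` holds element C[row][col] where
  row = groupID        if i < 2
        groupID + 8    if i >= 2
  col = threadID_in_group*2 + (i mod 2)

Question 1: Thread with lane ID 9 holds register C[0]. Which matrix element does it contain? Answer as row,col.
L=9->g=9>>2=2, t=9&3=1
[0]->row 2+0=2  col 1·2+0=2

2,2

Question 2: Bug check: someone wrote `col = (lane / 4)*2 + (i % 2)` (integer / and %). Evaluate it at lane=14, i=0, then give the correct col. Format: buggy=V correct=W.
`(lane / 4)*2 + (i % 2)`[14,0]->6
lane 14: g=3 (14/4), t=2 (14%4)
i=0: r=3+0=3, c=2*2+0=4
col: 6 vs 4

buggy=6 correct=4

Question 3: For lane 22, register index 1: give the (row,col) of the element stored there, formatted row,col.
5,5

22: gr=5,th=2
[1] (5+0,2*2+1) = (5,5)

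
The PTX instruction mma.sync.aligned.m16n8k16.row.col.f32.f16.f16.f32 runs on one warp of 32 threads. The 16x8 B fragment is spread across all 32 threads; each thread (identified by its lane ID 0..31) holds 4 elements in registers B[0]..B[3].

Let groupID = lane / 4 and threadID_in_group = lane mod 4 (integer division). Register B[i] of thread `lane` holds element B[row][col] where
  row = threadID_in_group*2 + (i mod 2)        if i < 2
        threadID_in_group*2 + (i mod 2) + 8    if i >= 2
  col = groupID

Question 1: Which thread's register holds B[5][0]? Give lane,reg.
c=0⇒gr=0  r=5⇒Rb=0,th=2,odd=1
L=0*4+2=2  i=0*2+1=1

2,1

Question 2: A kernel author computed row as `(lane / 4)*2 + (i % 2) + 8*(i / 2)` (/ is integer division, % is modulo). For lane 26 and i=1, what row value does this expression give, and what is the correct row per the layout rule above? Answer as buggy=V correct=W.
`(lane / 4)*2 + (i % 2) + 8*(i / 2)`[26,1]=>13
lane 26=>26/4=6, 26 mod 4=2
i=1  r:2·2+1+0=>5  c:6
row: 13 vs 5

buggy=13 correct=5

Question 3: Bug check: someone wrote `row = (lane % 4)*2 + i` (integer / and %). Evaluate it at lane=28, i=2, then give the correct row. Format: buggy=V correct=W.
`(lane % 4)*2 + i`[28,2]=>2
28: grp=7,tig=0
[2] (0*2+0+8,7) = (8,7)
row: 2 vs 8

buggy=2 correct=8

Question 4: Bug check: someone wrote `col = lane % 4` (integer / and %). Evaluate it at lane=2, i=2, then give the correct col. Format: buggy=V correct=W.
`lane % 4`[2,2]->2
lane 2: gid=0 (2/4), tid=2 (2%4)
i=2: r=2*2+0+8=12, c=gid=0
col: 2 vs 0

buggy=2 correct=0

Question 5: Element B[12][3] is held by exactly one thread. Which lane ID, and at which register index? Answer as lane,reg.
14,2

c=3⇒gr=3  r=12⇒Rb=1,th=2,odd=0
L=3*4+2=14  i=1*2+0=2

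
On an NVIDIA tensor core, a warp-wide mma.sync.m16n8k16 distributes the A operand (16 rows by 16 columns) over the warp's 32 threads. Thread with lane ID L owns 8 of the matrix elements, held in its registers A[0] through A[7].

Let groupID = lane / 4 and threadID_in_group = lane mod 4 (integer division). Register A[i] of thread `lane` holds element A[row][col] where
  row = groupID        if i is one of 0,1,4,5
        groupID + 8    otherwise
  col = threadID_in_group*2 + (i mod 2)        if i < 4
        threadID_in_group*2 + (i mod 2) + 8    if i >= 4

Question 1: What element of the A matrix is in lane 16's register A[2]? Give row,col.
12,0

lane 16->16/4=4, 16 mod 4=0
i=2  r:4+8->12  c:2·0+0+0->0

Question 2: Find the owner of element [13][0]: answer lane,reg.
20,2

r: 13->gid=5,r8=1  c: 0->c8=0,tid=0,i&1=0
L=5*4+0=20  i=0*4+1*2+0=2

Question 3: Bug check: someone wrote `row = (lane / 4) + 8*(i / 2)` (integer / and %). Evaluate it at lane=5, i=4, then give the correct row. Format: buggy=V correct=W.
`(lane / 4) + 8*(i / 2)`[5,4]→17
lane 5→5/4=1, 5 mod 4=1
i=4  r:1+0→1  c:2·1+0+8→10
row: 17 vs 1

buggy=17 correct=1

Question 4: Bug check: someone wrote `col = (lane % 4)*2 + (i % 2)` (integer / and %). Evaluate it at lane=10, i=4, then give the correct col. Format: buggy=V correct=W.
`(lane % 4)*2 + (i % 2)`[10,4]⇒4
lane 10: gr=2 (10/4), th=2 (10%4)
i=4: r=2+0=2, c=2*2+0+8=12
col: 4 vs 12

buggy=4 correct=12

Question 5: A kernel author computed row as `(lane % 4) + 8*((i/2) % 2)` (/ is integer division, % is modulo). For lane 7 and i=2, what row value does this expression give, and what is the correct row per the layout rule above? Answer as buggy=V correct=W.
buggy=11 correct=9

`(lane % 4) + 8*((i/2) % 2)`[7,2]=>11
L=7=>grp=7>>2=1, tig=7&3=3
[2]=>row 1+8=9  col 3·2+0+0=6
row: 11 vs 9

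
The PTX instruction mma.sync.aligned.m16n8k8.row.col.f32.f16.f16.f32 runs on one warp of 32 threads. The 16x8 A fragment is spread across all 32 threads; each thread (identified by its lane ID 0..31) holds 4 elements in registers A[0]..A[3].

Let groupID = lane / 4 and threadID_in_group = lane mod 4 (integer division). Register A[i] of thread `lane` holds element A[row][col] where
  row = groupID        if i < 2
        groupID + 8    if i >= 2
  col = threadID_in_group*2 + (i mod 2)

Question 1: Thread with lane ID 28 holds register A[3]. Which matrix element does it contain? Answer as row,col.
15,1

L=28⇒gr=28>>2=7, th=28&3=0
[3]⇒row 7+8=15  col 0·2+1=1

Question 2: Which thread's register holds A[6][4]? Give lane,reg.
r:6=>grp=6,rB=0  c:4=>tig=2,lo=0
L=6*4+2=26  i=0*2+0=0

26,0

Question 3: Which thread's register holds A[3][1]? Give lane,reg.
12,1

r=3→G=3,rhi=0  c=1→T=0,p=1
L=3*4+0=12  i=0*2+1=1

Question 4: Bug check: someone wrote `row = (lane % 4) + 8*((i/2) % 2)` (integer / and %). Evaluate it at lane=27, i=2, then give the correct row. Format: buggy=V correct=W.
buggy=11 correct=14

`(lane % 4) + 8*((i/2) % 2)`[27,2]⇒11
L=27⇒gr=27>>2=6, th=27&3=3
[2]⇒row 6+8=14  col 3·2+0=6
row: 11 vs 14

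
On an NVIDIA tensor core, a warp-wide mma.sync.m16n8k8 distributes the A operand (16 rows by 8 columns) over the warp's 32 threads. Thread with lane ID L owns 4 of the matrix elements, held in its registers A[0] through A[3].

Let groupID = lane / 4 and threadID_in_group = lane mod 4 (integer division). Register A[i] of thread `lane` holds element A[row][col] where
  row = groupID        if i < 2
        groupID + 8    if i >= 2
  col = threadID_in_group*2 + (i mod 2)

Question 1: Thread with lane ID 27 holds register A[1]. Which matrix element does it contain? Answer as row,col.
6,7

27: gid=6,tid=3
[1] (6+0,3*2+1) = (6,7)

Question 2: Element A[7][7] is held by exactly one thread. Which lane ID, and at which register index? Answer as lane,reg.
31,1

r=7→G=7,rhi=0  c=7→T=3,p=1
L=7*4+3=31  i=0*2+1=1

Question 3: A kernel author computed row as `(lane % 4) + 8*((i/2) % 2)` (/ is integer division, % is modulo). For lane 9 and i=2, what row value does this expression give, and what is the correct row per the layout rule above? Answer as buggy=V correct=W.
buggy=9 correct=10

`(lane % 4) + 8*((i/2) % 2)`[9,2]=>9
L=9=>grp=9>>2=2, tig=9&3=1
[2]=>row 2+8=10  col 1·2+0=2
row: 9 vs 10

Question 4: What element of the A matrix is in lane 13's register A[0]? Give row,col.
L=13=>grp=13>>2=3, tig=13&3=1
[0]=>row 3+0=3  col 1·2+0=2

3,2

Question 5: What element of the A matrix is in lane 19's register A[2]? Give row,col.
12,6

L=19→G=19>>2=4, T=19&3=3
[2]→row 4+8=12  col 3·2+0=6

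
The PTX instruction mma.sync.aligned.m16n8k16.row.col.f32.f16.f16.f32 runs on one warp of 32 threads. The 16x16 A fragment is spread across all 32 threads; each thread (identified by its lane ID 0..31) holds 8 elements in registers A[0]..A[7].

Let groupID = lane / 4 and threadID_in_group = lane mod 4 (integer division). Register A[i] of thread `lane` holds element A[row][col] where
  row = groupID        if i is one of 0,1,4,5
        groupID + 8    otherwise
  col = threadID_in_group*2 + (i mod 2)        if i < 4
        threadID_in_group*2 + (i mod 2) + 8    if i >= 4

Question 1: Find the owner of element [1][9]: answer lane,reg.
4,5

r=1→G=1,rhi=0  c=9→chi=1,T=0,p=1
L=1*4+0=4  i=1*4+0*2+1=5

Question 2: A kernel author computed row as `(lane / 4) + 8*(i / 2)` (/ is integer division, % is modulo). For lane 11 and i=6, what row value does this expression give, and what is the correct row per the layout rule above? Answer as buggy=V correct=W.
`(lane / 4) + 8*(i / 2)`[11,6]→26
L=11→G=11>>2=2, T=11&3=3
[6]→row 2+8=10  col 3·2+0+8=14
row: 26 vs 10

buggy=26 correct=10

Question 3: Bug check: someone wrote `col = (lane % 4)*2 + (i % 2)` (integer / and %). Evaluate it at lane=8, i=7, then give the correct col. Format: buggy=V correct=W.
`(lane % 4)*2 + (i % 2)`[8,7]->1
lane 8->8/4=2, 8 mod 4=0
i=7  r:2+8->10  c:2·0+1+8->9
col: 1 vs 9

buggy=1 correct=9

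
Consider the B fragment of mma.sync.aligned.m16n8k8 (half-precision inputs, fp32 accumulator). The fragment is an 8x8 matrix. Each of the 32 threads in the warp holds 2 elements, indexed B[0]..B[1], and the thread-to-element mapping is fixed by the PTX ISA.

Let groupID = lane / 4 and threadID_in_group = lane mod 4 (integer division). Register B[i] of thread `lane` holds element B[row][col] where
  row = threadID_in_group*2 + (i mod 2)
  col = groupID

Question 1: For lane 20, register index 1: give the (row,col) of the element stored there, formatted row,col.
1,5

lane 20: gid=5 (20/4), tid=0 (20%4)
i=1: r=0*2+1=1, c=gid=5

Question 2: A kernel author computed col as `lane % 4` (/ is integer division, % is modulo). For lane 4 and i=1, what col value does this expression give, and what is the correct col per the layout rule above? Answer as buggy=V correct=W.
buggy=0 correct=1

`lane % 4`[4,1]->0
L=4->gid=4>>2=1, tid=4&3=0
[1]->row 0·2+1=1  col gid=1
col: 0 vs 1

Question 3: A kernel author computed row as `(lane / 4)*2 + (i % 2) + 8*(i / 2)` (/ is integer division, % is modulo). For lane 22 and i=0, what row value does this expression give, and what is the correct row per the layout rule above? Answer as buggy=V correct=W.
buggy=10 correct=4

`(lane / 4)*2 + (i % 2) + 8*(i / 2)`[22,0]=>10
22: grp=5,tig=2
[0] (2*2+0,5) = (4,5)
row: 10 vs 4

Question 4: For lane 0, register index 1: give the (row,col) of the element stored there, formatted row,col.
lane 0→0/4=0, 0 mod 4=0
i=1  r:2·0+1→1  c:0

1,0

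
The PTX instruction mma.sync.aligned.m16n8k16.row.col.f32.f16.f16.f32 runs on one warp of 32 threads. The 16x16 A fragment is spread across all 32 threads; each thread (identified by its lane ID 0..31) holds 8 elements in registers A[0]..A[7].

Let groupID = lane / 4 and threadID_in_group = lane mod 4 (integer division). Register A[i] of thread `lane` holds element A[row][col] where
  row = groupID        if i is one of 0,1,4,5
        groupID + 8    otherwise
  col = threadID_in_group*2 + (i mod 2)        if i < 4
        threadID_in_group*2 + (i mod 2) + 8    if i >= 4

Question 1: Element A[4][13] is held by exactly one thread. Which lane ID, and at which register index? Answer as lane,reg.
r=4⇒gr=4,Rb=0  c=13⇒Cb=1,th=2,odd=1
L=4*4+2=18  i=1*4+0*2+1=5

18,5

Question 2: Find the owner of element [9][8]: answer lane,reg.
4,6

r=9->g=1,rb=1  c=8->cb=1,t=0,b0=0
L=1*4+0=4  i=1*4+1*2+0=6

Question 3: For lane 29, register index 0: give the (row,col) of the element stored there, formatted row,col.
lane 29→29/4=7, 29 mod 4=1
i=0  r:7+0→7  c:2·1+0+0→2

7,2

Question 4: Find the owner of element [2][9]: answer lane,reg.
8,5

r: 2->gid=2,r8=0  c: 9->c8=1,tid=0,i&1=1
L=2*4+0=8  i=1*4+0*2+1=5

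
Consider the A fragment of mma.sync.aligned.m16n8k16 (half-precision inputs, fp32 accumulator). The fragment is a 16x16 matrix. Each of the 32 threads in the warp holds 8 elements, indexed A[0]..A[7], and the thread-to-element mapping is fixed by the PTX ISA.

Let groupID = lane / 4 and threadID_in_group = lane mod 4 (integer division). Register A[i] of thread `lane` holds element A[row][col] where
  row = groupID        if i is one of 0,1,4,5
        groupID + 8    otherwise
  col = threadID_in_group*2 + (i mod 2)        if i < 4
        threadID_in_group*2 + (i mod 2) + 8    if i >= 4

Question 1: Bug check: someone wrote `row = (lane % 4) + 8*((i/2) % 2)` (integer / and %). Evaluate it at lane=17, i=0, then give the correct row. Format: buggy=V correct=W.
`(lane % 4) + 8*((i/2) % 2)`[17,0]=>1
lane 17=>17/4=4, 17 mod 4=1
i=0  r:4+0=>4  c:2·1+0+0=>2
row: 1 vs 4

buggy=1 correct=4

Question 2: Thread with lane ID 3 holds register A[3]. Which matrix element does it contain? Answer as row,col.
3: G=0,T=3
[3] (0+8,3*2+1+0) = (8,7)

8,7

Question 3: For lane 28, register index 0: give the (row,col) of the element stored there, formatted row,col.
L=28=>grp=28>>2=7, tig=28&3=0
[0]=>row 7+0=7  col 0·2+0+0=0

7,0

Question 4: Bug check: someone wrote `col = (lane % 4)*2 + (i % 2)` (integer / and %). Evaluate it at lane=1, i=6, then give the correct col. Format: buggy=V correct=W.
`(lane % 4)*2 + (i % 2)`[1,6]->2
1: g=0,t=1
[6] (0+8,1*2+0+8) = (8,10)
col: 2 vs 10

buggy=2 correct=10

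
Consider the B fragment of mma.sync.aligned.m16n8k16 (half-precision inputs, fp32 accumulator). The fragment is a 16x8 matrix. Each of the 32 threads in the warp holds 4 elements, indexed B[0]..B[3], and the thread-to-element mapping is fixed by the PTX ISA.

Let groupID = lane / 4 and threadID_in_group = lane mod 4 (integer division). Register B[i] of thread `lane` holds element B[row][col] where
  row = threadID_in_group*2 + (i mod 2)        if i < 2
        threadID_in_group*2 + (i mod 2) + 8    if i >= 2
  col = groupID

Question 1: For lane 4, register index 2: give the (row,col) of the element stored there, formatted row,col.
8,1

4: gr=1,th=0
[2] (0*2+0+8,1) = (8,1)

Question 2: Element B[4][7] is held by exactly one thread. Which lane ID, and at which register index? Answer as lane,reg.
30,0

c=7⇒gr=7  r=4⇒Rb=0,th=2,odd=0
L=7*4+2=30  i=0*2+0=0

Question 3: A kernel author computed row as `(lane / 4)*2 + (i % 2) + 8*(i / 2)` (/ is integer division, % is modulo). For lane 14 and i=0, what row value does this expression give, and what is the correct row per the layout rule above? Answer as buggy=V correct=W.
`(lane / 4)*2 + (i % 2) + 8*(i / 2)`[14,0]→6
L=14→G=14>>2=3, T=14&3=2
[0]→row 2·2+0+0=4  col G=3
row: 6 vs 4

buggy=6 correct=4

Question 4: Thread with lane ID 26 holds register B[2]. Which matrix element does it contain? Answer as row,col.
lane 26=>26/4=6, 26 mod 4=2
i=2  r:2·2+0+8=>12  c:6

12,6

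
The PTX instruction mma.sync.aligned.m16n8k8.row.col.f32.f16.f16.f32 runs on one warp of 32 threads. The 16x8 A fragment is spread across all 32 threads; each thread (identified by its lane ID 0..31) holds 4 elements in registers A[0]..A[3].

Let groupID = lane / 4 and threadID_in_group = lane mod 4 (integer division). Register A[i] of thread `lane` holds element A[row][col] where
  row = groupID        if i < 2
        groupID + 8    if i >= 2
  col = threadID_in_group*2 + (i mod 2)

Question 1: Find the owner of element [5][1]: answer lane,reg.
20,1

r=5→G=5,rhi=0  c=1→T=0,p=1
L=5*4+0=20  i=0*2+1=1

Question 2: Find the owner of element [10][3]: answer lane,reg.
9,3

r=10→G=2,rhi=1  c=3→T=1,p=1
L=2*4+1=9  i=1*2+1=3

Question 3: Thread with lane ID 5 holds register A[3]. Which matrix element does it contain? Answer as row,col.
L=5⇒gr=5>>2=1, th=5&3=1
[3]⇒row 1+8=9  col 1·2+1=3

9,3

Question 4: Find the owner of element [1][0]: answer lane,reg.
4,0

r=1→G=1,rhi=0  c=0→T=0,p=0
L=1*4+0=4  i=0*2+0=0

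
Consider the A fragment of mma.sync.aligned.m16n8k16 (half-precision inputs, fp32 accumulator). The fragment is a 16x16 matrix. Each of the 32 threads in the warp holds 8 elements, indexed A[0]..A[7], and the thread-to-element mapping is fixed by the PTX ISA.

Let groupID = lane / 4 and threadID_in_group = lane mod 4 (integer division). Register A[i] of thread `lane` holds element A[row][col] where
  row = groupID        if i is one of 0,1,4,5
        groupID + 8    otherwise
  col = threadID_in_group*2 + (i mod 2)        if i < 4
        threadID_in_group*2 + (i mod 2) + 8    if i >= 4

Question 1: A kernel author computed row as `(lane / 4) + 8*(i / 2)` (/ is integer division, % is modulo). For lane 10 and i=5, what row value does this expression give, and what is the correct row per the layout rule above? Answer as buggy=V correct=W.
buggy=18 correct=2

`(lane / 4) + 8*(i / 2)`[10,5]=>18
lane 10: grp=2 (10/4), tig=2 (10%4)
i=5: r=2+0=2, c=2*2+1+8=13
row: 18 vs 2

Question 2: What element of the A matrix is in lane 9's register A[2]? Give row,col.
lane 9: gr=2 (9/4), th=1 (9%4)
i=2: r=2+8=10, c=1*2+0+0=2

10,2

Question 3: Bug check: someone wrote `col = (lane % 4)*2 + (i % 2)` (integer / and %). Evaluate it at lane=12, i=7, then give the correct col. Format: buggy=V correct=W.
buggy=1 correct=9

`(lane % 4)*2 + (i % 2)`[12,7]->1
12: g=3,t=0
[7] (3+8,0*2+1+8) = (11,9)
col: 1 vs 9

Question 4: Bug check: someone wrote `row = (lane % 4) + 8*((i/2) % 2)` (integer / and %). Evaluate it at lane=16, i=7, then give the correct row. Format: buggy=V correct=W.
`(lane % 4) + 8*((i/2) % 2)`[16,7]->8
L=16->g=16>>2=4, t=16&3=0
[7]->row 4+8=12  col 0·2+1+8=9
row: 8 vs 12

buggy=8 correct=12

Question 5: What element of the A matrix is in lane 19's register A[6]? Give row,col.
12,14

lane 19: gid=4 (19/4), tid=3 (19%4)
i=6: r=4+8=12, c=3*2+0+8=14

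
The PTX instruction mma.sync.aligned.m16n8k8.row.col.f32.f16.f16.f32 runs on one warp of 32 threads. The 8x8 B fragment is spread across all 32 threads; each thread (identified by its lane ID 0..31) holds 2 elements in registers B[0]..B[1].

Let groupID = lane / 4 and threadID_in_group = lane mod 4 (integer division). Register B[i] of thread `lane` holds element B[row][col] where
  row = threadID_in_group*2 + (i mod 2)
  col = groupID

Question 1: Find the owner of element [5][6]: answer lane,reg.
c=6→G=6  r=5→T=2,p=1
L=6*4+2=26  i=1=1

26,1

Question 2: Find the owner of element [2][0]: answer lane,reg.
c=0⇒gr=0  r=2⇒th=1,odd=0
L=0*4+1=1  i=0=0

1,0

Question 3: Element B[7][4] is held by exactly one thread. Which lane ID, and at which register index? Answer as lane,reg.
c=4->g=4  r=7->t=3,b0=1
L=4*4+3=19  i=1=1

19,1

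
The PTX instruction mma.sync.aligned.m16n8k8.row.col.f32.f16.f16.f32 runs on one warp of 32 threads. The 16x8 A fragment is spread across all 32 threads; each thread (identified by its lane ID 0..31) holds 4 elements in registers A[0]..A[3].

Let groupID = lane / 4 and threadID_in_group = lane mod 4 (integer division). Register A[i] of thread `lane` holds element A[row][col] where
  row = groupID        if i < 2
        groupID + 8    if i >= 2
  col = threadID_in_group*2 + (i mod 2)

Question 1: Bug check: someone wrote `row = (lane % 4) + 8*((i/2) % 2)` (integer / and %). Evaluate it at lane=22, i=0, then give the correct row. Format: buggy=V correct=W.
`(lane % 4) + 8*((i/2) % 2)`[22,0]→2
L=22→G=22>>2=5, T=22&3=2
[0]→row 5+0=5  col 2·2+0=4
row: 2 vs 5

buggy=2 correct=5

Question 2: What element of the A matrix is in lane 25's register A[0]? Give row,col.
6,2

L=25->gid=25>>2=6, tid=25&3=1
[0]->row 6+0=6  col 1·2+0=2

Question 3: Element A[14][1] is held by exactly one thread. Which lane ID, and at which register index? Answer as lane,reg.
r: 14->gid=6,r8=1  c: 1->tid=0,i&1=1
L=6*4+0=24  i=1*2+1=3

24,3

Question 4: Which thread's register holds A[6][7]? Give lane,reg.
r=6->g=6,rb=0  c=7->t=3,b0=1
L=6*4+3=27  i=0*2+1=1

27,1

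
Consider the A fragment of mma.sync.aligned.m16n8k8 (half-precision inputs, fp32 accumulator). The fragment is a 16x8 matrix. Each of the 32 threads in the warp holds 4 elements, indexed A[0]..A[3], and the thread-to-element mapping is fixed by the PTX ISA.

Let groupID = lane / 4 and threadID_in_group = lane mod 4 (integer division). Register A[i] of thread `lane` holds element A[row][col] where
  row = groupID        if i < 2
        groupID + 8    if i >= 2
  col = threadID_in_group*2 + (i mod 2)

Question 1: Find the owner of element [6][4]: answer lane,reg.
26,0

r: 6->gid=6,r8=0  c: 4->tid=2,i&1=0
L=6*4+2=26  i=0*2+0=0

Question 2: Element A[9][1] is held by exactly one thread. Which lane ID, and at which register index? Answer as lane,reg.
r:9=>grp=1,rB=1  c:1=>tig=0,lo=1
L=1*4+0=4  i=1*2+1=3

4,3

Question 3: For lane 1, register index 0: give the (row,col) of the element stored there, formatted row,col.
1: g=0,t=1
[0] (0+0,1*2+0) = (0,2)

0,2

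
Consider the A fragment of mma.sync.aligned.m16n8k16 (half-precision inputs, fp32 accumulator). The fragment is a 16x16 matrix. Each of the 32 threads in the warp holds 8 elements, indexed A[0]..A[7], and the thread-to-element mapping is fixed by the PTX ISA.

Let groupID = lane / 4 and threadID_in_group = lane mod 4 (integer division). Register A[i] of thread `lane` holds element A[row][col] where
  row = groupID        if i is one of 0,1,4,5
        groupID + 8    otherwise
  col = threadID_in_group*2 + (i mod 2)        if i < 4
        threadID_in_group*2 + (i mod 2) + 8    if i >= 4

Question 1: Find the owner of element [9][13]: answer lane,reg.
6,7

r=9→G=1,rhi=1  c=13→chi=1,T=2,p=1
L=1*4+2=6  i=1*4+1*2+1=7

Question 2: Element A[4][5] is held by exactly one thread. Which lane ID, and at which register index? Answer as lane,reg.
r=4→G=4,rhi=0  c=5→chi=0,T=2,p=1
L=4*4+2=18  i=0*4+0*2+1=1

18,1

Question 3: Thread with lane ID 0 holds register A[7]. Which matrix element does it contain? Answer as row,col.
L=0⇒gr=0>>2=0, th=0&3=0
[7]⇒row 0+8=8  col 0·2+1+8=9

8,9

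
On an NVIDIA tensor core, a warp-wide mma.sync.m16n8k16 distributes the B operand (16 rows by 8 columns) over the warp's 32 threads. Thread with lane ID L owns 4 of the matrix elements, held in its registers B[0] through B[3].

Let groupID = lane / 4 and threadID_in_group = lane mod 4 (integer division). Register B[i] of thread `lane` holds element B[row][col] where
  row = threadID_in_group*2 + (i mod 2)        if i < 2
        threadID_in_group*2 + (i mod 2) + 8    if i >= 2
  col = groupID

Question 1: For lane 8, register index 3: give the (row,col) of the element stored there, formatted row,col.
9,2

8: g=2,t=0
[3] (0*2+1+8,2) = (9,2)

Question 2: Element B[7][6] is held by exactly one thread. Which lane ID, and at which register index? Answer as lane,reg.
c=6->g=6  r=7->rb=0,t=3,b0=1
L=6*4+3=27  i=0*2+1=1

27,1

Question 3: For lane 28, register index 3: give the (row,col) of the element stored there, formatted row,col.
9,7

lane 28=>28/4=7, 28 mod 4=0
i=3  r:2·0+1+8=>9  c:7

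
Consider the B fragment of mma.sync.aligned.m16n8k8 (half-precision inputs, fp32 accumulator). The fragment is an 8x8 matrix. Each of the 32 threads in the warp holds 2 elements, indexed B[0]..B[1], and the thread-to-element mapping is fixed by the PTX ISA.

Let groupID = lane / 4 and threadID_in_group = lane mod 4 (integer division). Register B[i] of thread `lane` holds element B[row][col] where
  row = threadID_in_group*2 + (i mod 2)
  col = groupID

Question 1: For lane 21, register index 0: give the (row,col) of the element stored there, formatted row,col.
lane 21: g=5 (21/4), t=1 (21%4)
i=0: r=1*2+0=2, c=g=5

2,5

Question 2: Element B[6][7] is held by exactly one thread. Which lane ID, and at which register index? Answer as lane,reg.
c=7→G=7  r=6→T=3,p=0
L=7*4+3=31  i=0=0

31,0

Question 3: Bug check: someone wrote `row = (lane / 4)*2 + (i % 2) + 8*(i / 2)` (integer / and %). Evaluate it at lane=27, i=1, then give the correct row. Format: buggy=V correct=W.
buggy=13 correct=7

`(lane / 4)*2 + (i % 2) + 8*(i / 2)`[27,1]→13
L=27→G=27>>2=6, T=27&3=3
[1]→row 3·2+1=7  col G=6
row: 13 vs 7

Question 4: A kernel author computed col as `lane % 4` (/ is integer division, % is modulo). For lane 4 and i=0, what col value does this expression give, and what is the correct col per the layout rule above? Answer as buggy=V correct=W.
buggy=0 correct=1

`lane % 4`[4,0]→0
lane 4: G=1 (4/4), T=0 (4%4)
i=0: r=0*2+0=0, c=G=1
col: 0 vs 1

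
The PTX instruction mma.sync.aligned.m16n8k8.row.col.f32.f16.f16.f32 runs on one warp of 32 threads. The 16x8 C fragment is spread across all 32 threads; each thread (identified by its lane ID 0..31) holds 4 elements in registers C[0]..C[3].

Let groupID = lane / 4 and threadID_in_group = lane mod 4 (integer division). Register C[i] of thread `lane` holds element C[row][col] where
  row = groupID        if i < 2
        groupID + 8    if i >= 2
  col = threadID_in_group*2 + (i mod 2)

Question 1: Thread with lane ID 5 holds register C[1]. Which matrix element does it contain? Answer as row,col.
1,3

lane 5: g=1 (5/4), t=1 (5%4)
i=1: r=1+0=1, c=1*2+1=3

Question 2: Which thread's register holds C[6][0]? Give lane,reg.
24,0

r=6→G=6,rhi=0  c=0→T=0,p=0
L=6*4+0=24  i=0*2+0=0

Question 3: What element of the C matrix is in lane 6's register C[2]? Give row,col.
lane 6: g=1 (6/4), t=2 (6%4)
i=2: r=1+8=9, c=2*2+0=4

9,4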